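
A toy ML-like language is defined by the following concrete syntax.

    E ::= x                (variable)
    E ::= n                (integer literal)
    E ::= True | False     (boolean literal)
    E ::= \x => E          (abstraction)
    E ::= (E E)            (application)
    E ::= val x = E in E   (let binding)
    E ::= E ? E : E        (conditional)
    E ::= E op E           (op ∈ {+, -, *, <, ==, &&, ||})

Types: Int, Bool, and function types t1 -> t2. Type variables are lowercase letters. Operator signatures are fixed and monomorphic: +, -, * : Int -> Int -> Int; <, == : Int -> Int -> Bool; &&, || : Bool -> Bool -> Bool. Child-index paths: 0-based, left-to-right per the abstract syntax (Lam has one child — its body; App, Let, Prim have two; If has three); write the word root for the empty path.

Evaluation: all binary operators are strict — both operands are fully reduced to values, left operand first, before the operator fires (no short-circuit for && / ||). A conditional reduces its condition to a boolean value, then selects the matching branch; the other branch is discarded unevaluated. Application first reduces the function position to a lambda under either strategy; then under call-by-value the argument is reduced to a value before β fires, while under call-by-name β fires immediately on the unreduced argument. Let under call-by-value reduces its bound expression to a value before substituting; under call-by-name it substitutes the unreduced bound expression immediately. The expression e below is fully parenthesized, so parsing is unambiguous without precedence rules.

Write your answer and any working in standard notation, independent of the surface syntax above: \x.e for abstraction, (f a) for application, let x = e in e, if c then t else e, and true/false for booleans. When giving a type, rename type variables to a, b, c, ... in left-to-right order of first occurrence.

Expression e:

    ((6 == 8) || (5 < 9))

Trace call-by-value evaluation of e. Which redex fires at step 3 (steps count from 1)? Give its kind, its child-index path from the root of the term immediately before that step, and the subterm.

Derivation:
step 0: ((6 == 8) || (5 < 9))
step 1: [delta@0] (false || (5 < 9))
step 2: [delta@1] (false || true)
step 3: [delta@root] true

Answer: delta at root : (false || true)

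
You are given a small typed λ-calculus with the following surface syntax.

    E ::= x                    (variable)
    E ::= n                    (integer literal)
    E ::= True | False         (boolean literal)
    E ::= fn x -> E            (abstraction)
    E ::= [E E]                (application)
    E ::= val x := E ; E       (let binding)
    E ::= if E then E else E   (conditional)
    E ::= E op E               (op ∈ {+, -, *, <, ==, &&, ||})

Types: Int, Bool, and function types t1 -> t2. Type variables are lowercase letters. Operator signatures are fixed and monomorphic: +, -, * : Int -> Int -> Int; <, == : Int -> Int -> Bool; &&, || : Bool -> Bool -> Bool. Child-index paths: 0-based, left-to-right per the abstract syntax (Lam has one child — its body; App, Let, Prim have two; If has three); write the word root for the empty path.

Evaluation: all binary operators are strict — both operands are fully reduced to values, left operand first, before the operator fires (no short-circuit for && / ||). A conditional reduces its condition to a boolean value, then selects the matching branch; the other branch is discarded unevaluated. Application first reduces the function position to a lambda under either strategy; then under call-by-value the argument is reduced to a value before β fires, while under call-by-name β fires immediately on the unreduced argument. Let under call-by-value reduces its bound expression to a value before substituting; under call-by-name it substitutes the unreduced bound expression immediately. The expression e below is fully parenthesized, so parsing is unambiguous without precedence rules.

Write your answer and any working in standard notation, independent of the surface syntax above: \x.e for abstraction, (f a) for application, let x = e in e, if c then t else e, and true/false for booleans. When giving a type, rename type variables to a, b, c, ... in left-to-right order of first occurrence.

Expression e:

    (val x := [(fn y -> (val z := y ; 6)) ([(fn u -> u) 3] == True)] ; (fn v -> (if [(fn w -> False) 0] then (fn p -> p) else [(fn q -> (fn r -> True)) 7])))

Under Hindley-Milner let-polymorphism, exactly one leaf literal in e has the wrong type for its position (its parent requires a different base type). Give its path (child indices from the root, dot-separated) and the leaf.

Trace:
y : a
let z : a
\y._ : a -> Int
u : b
\u._ : b -> b
  unify b -> b ~ Int -> c
  unify b ~ Int
  unify Int ~ c
_ _ : Int
  unify Int ~ Int
  unify Bool ~ Int
  FAIL: mismatch Bool ~ Int

Answer: 0.1.1 : true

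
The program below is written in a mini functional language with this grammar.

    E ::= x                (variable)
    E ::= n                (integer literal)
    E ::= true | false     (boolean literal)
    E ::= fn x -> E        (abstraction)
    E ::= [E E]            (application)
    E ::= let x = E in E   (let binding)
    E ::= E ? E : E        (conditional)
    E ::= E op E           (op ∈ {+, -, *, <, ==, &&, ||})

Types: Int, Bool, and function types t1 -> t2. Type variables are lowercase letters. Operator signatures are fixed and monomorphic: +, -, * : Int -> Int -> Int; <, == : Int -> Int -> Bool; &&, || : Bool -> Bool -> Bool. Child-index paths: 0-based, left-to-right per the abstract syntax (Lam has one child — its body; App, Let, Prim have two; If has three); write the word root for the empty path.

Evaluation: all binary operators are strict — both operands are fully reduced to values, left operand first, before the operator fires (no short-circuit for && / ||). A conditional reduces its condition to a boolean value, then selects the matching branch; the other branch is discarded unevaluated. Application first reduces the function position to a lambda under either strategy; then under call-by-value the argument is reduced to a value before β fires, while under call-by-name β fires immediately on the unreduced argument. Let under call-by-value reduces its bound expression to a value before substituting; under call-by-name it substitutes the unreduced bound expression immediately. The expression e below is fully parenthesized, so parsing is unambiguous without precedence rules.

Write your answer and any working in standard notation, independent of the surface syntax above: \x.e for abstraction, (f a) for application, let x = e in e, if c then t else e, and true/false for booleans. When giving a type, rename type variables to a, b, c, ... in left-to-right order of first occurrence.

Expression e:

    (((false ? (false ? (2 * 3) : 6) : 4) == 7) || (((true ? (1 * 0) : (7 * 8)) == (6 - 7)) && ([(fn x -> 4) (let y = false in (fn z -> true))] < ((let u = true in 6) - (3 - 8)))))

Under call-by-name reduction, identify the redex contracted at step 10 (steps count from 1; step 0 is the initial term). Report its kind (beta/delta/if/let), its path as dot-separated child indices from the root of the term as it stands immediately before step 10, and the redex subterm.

Working:
step 0: (((if false then (if false then (2 * 3) else 6) else 4) == 7) || (((if true then (1 * 0) else (7 * 8)) == (6 - 7)) && (((\x.4) (let y = false in (\z.true))) < ((let u = true in 6) - (3 - 8)))))
step 1: [if@0.0] ((4 == 7) || (((if true then (1 * 0) else (7 * 8)) == (6 - 7)) && (((\x.4) (let y = false in (\z.true))) < ((let u = true in 6) - (3 - 8)))))
step 2: [delta@0] (false || (((if true then (1 * 0) else (7 * 8)) == (6 - 7)) && (((\x.4) (let y = false in (\z.true))) < ((let u = true in 6) - (3 - 8)))))
step 3: [if@1.0.0] (false || (((1 * 0) == (6 - 7)) && (((\x.4) (let y = false in (\z.true))) < ((let u = true in 6) - (3 - 8)))))
step 4: [delta@1.0.0] (false || ((0 == (6 - 7)) && (((\x.4) (let y = false in (\z.true))) < ((let u = true in 6) - (3 - 8)))))
step 5: [delta@1.0.1] (false || ((0 == -1) && (((\x.4) (let y = false in (\z.true))) < ((let u = true in 6) - (3 - 8)))))
step 6: [delta@1.0] (false || (false && (((\x.4) (let y = false in (\z.true))) < ((let u = true in 6) - (3 - 8)))))
step 7: [beta@1.1.0] (false || (false && (4 < ((let u = true in 6) - (3 - 8)))))
step 8: [let@1.1.1.0] (false || (false && (4 < (6 - (3 - 8)))))
step 9: [delta@1.1.1.1] (false || (false && (4 < (6 - -5))))
step 10: [delta@1.1.1] (false || (false && (4 < 11)))

Answer: delta at 1.1.1 : (6 - -5)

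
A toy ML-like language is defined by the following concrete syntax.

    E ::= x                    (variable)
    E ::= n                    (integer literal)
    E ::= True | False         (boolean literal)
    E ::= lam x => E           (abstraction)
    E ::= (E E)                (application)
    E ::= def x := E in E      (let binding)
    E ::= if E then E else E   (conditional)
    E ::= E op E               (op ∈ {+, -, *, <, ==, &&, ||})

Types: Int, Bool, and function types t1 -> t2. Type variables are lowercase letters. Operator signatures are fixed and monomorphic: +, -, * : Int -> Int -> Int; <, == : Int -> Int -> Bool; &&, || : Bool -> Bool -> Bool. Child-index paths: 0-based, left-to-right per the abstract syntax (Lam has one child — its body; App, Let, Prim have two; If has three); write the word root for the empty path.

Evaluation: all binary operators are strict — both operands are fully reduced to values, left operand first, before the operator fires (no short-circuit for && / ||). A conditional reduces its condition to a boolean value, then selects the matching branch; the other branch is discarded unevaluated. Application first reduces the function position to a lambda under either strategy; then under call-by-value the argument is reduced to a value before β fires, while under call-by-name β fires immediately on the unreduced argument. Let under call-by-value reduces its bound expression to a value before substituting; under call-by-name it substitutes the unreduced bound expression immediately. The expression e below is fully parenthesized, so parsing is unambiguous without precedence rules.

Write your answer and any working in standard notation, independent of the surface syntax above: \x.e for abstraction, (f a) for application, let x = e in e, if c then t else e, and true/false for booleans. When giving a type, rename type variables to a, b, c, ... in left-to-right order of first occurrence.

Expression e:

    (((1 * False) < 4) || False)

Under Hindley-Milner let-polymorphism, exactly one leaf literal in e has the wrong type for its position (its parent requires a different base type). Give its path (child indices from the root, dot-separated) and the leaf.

Trace:
  unify Int ~ Int
  unify Bool ~ Int
  FAIL: mismatch Bool ~ Int

Answer: 0.0.1 : false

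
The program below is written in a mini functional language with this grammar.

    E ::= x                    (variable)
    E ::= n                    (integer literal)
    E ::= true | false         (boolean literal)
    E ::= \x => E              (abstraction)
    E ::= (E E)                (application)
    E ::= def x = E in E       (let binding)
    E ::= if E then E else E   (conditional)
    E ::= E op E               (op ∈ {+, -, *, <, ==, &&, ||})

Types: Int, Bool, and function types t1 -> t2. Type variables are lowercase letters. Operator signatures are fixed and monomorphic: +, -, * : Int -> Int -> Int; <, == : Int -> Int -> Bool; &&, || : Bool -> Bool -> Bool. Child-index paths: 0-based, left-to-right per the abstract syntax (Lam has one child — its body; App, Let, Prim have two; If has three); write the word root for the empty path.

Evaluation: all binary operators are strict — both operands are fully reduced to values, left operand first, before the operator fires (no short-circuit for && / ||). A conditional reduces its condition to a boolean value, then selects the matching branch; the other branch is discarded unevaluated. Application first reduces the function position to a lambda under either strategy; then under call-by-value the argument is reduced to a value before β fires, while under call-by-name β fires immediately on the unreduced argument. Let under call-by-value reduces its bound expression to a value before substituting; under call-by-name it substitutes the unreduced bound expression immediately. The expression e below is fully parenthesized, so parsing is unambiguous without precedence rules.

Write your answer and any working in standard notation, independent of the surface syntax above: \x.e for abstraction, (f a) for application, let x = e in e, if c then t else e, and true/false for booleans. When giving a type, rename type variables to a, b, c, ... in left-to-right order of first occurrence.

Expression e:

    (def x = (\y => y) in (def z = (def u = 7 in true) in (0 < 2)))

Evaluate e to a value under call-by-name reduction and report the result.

Trace:
step 0: (let x = (\y.y) in (let z = (let u = 7 in true) in (0 < 2)))
step 1: [let@root] (let z = (let u = 7 in true) in (0 < 2))
step 2: [let@root] (0 < 2)
step 3: [delta@root] true

Answer: true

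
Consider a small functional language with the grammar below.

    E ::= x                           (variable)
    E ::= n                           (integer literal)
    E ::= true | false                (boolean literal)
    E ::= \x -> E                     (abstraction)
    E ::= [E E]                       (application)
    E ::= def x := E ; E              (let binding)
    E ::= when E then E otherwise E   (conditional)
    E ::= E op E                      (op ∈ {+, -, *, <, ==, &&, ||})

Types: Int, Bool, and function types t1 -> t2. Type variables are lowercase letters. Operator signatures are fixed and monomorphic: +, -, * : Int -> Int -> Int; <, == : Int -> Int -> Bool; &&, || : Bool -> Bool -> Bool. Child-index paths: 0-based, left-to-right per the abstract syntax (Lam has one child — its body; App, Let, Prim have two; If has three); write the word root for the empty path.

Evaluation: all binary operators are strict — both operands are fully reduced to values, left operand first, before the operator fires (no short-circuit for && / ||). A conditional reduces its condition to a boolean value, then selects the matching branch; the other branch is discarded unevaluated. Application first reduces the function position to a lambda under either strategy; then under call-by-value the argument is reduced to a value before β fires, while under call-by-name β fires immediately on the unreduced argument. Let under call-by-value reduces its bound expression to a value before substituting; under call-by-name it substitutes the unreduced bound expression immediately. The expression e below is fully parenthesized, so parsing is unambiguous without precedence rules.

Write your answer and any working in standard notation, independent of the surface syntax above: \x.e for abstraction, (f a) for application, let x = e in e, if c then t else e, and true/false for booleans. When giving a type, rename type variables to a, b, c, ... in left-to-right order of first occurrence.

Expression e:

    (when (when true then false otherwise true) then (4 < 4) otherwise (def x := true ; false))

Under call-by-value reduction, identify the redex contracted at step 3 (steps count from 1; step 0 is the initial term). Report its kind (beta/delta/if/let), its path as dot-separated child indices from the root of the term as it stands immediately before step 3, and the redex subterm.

Answer: let at root : (let x = true in false)

Derivation:
step 0: (if (if true then false else true) then (4 < 4) else (let x = true in false))
step 1: [if@0] (if false then (4 < 4) else (let x = true in false))
step 2: [if@root] (let x = true in false)
step 3: [let@root] false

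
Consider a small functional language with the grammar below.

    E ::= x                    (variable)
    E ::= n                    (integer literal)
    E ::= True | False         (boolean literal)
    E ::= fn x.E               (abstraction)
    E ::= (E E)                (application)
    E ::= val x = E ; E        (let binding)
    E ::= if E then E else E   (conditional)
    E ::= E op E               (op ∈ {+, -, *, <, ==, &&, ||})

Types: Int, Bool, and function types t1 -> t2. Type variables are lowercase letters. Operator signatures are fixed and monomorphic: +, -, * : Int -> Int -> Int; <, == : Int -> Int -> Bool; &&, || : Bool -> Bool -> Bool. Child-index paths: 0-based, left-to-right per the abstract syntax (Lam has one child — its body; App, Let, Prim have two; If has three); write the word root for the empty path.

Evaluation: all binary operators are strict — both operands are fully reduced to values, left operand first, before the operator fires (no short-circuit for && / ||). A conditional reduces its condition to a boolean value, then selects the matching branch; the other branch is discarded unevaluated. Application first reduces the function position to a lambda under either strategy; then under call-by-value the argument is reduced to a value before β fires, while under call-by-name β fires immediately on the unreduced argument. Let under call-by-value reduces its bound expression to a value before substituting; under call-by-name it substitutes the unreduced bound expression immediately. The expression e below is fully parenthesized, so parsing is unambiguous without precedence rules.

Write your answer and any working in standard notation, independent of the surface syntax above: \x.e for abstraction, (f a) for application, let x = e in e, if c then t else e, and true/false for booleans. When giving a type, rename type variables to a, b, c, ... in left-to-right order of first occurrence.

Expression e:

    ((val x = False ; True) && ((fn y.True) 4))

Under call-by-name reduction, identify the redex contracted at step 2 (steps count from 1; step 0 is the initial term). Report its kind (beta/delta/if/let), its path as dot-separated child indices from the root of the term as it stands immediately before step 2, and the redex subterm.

Derivation:
step 0: ((let x = false in true) && ((\y.true) 4))
step 1: [let@0] (true && ((\y.true) 4))
step 2: [beta@1] (true && true)

Answer: beta at 1 : ((\y.true) 4)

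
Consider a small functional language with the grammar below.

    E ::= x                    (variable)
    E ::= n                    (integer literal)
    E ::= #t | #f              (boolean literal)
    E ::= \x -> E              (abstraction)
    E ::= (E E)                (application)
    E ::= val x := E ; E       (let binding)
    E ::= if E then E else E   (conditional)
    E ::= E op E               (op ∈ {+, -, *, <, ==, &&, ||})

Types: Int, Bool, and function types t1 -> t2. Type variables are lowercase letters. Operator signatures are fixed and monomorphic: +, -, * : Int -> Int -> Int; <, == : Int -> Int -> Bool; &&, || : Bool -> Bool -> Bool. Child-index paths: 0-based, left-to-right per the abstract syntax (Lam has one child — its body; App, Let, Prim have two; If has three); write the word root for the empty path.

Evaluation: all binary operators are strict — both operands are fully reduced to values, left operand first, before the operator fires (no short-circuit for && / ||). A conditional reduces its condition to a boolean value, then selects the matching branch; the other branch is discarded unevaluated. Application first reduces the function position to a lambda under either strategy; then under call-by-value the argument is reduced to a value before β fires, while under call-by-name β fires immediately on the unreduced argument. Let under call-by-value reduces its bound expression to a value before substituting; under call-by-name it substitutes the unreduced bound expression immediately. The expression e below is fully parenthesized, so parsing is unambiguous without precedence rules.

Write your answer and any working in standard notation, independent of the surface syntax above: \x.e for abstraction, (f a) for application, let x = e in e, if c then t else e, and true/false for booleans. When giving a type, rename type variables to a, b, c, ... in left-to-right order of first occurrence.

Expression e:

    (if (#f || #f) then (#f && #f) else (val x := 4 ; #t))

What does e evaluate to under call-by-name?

Answer: true

Derivation:
step 0: (if (false || false) then (false && false) else (let x = 4 in true))
step 1: [delta@0] (if false then (false && false) else (let x = 4 in true))
step 2: [if@root] (let x = 4 in true)
step 3: [let@root] true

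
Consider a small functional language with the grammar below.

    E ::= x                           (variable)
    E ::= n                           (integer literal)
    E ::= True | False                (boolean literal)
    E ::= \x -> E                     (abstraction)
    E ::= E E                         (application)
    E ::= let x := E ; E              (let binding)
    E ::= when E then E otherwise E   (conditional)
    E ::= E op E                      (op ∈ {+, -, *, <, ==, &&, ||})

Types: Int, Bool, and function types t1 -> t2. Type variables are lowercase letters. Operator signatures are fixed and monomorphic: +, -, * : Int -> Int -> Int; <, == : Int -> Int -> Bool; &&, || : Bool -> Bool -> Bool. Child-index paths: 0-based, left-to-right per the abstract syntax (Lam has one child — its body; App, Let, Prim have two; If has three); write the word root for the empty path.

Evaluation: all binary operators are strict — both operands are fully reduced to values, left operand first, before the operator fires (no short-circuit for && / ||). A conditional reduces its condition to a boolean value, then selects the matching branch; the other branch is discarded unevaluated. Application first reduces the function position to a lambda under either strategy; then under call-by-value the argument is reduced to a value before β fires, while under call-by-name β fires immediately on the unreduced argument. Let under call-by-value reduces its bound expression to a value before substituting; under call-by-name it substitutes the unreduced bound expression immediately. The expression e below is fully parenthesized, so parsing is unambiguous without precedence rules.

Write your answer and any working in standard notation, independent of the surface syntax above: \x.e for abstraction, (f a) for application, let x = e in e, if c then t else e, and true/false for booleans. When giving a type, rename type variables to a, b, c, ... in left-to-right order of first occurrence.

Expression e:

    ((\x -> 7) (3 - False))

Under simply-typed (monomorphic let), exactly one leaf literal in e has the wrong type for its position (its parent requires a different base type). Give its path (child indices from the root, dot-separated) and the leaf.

Trace:
\x._ : a -> Int
  unify Int ~ Int
  unify Bool ~ Int
  FAIL: mismatch Bool ~ Int

Answer: 1.1 : false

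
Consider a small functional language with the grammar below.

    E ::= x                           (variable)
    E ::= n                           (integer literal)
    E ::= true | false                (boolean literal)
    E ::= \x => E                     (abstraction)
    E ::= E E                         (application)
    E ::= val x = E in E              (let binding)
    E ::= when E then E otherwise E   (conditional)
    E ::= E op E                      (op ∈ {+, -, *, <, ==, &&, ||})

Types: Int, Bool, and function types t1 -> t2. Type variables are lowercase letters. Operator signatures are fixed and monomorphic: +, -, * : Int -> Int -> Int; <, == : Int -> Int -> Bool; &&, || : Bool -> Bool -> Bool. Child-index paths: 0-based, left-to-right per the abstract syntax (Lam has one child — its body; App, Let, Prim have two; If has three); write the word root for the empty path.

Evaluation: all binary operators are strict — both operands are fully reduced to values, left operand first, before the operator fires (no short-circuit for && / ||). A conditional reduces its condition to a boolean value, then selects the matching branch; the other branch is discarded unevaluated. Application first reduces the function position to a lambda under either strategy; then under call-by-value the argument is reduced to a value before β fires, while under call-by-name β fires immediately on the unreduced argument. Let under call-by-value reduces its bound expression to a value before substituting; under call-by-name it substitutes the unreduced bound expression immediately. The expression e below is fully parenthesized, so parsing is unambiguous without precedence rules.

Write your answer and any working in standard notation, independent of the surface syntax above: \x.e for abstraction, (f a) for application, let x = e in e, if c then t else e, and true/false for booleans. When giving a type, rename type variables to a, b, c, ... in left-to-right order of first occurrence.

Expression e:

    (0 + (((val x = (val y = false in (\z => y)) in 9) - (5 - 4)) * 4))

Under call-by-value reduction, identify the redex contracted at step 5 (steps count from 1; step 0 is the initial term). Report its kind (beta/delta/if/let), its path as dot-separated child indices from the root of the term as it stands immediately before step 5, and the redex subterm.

Working:
step 0: (0 + (((let x = (let y = false in (\z.y)) in 9) - (5 - 4)) * 4))
step 1: [let@1.0.0.0] (0 + (((let x = (\z.false) in 9) - (5 - 4)) * 4))
step 2: [let@1.0.0] (0 + ((9 - (5 - 4)) * 4))
step 3: [delta@1.0.1] (0 + ((9 - 1) * 4))
step 4: [delta@1.0] (0 + (8 * 4))
step 5: [delta@1] (0 + 32)

Answer: delta at 1 : (8 * 4)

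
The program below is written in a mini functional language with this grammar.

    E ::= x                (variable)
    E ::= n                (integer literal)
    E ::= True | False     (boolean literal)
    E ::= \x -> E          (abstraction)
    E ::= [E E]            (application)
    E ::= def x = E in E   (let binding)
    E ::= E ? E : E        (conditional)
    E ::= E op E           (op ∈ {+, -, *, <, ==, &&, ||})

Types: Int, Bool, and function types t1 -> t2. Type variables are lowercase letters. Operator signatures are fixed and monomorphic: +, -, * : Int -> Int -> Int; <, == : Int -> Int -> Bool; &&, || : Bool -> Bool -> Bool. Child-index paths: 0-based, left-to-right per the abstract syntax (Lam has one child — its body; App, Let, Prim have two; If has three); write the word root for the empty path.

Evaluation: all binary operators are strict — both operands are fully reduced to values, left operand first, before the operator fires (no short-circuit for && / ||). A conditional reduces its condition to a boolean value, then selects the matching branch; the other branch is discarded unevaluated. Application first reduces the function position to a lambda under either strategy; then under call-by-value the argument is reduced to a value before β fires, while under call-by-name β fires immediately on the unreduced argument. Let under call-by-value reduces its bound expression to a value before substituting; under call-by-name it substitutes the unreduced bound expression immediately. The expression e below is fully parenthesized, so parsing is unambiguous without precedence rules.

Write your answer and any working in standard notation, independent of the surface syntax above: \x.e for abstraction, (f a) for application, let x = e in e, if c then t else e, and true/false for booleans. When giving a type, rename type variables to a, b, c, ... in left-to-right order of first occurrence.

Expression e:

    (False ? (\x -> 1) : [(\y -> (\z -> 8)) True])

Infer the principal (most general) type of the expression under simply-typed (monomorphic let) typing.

Working:
  unify Bool ~ Bool
\x._ : a -> Int
\z._ : c -> Int
\y._ : b -> c -> Int
  unify b -> c -> Int ~ Bool -> d
  unify b ~ Bool
  unify c -> Int ~ d
_ _ : c -> Int
  unify a -> Int ~ c -> Int
  unify a ~ c
  unify Int ~ Int

Answer: a -> Int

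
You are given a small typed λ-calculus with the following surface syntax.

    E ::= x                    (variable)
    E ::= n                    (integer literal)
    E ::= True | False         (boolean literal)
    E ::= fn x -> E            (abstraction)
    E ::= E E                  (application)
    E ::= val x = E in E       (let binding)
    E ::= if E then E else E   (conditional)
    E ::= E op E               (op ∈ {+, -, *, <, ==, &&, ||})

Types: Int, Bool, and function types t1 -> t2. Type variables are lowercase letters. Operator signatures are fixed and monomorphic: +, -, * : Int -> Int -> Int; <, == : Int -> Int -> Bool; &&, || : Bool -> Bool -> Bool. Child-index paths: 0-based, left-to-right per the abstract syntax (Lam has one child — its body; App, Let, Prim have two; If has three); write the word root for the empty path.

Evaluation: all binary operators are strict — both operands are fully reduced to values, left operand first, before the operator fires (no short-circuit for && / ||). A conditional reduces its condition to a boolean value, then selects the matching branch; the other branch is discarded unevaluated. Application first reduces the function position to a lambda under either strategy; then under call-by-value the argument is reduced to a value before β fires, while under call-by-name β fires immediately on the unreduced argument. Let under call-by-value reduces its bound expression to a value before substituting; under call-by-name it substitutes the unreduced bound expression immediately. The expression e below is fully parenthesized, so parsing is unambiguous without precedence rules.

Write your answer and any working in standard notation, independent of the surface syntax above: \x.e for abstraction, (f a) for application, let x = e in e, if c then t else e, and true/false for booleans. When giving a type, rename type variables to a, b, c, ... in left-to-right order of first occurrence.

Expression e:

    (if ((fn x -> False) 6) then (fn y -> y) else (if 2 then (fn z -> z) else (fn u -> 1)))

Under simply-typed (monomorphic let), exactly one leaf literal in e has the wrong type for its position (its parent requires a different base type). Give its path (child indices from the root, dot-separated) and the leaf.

Answer: 2.0 : 2

Working:
\x._ : a -> Bool
  unify a -> Bool ~ Int -> b
  unify a ~ Int
  unify Bool ~ b
_ _ : Bool
  unify Bool ~ Bool
y : c
\y._ : c -> c
  unify Int ~ Bool
  FAIL: mismatch Int ~ Bool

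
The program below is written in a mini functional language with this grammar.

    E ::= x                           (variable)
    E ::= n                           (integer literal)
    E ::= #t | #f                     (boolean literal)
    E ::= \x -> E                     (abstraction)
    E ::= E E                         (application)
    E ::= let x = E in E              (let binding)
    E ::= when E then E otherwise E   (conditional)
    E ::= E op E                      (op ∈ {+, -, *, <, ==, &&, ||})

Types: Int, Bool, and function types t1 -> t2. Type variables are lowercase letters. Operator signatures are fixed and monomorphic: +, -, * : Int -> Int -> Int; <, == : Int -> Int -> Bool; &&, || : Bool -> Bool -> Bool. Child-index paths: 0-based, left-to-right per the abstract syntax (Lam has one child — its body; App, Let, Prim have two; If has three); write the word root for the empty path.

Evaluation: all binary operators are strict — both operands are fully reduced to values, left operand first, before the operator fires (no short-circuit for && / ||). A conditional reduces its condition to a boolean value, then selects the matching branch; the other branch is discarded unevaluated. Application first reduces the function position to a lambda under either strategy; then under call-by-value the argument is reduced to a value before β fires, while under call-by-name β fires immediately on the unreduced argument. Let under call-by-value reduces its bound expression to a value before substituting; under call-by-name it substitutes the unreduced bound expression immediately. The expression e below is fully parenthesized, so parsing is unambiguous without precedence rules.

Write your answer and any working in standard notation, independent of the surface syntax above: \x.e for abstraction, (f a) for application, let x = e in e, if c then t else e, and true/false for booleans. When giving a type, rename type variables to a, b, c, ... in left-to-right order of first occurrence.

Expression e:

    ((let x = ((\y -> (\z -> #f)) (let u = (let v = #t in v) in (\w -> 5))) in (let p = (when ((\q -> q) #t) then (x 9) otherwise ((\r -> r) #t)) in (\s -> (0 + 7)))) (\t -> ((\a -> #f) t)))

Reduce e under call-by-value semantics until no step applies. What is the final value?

Derivation:
step 0: ((let x = ((\y.(\z.false)) (let u = (let v = true in v) in (\w.5))) in (let p = (if ((\q.q) true) then (x 9) else ((\r.r) true)) in (\s.(0 + 7)))) (\t.((\a.false) t)))
step 1: [let@0.0.1.0] ((let x = ((\y.(\z.false)) (let u = true in (\w.5))) in (let p = (if ((\q.q) true) then (x 9) else ((\r.r) true)) in (\s.(0 + 7)))) (\t.((\a.false) t)))
step 2: [let@0.0.1] ((let x = ((\y.(\z.false)) (\w.5)) in (let p = (if ((\q.q) true) then (x 9) else ((\r.r) true)) in (\s.(0 + 7)))) (\t.((\a.false) t)))
step 3: [beta@0.0] ((let x = (\z.false) in (let p = (if ((\q.q) true) then (x 9) else ((\r.r) true)) in (\s.(0 + 7)))) (\t.((\a.false) t)))
step 4: [let@0] ((let p = (if ((\q.q) true) then ((\z.false) 9) else ((\r.r) true)) in (\s.(0 + 7))) (\t.((\a.false) t)))
step 5: [beta@0.0.0] ((let p = (if true then ((\z.false) 9) else ((\r.r) true)) in (\s.(0 + 7))) (\t.((\a.false) t)))
step 6: [if@0.0] ((let p = ((\z.false) 9) in (\s.(0 + 7))) (\t.((\a.false) t)))
step 7: [beta@0.0] ((let p = false in (\s.(0 + 7))) (\t.((\a.false) t)))
step 8: [let@0] ((\s.(0 + 7)) (\t.((\a.false) t)))
step 9: [beta@root] (0 + 7)
step 10: [delta@root] 7

Answer: 7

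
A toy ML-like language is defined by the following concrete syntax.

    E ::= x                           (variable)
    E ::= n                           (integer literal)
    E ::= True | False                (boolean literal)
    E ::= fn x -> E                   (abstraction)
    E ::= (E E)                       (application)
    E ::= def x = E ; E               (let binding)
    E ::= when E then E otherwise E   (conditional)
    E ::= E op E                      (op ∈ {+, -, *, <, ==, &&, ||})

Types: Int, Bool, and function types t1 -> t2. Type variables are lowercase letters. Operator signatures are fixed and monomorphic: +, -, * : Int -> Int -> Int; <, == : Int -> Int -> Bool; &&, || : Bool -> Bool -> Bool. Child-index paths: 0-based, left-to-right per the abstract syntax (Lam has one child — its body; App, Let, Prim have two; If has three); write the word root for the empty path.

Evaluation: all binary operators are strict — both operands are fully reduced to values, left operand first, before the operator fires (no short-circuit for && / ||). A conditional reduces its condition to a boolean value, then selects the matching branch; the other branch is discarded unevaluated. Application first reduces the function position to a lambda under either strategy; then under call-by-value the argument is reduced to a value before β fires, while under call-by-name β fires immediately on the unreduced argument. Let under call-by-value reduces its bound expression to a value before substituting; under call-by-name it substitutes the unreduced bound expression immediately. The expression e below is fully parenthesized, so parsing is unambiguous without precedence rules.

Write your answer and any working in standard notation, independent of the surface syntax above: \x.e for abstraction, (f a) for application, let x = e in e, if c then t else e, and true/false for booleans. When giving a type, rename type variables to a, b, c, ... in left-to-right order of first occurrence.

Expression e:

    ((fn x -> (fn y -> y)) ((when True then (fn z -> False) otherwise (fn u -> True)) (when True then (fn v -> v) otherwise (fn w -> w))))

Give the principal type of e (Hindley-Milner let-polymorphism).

Answer: a -> a

Working:
y : b
\y._ : b -> b
\x._ : a -> b -> b
  unify Bool ~ Bool
\z._ : c -> Bool
\u._ : d -> Bool
  unify c -> Bool ~ d -> Bool
  unify c ~ d
  unify Bool ~ Bool
  unify Bool ~ Bool
v : e
\v._ : e -> e
w : f
\w._ : f -> f
  unify e -> e ~ f -> f
  unify e ~ f
  unify f ~ f
  unify d -> Bool ~ (f -> f) -> g
  unify d ~ f -> f
  unify Bool ~ g
_ _ : Bool
  unify a -> b -> b ~ Bool -> h
  unify a ~ Bool
  unify b -> b ~ h
_ _ : b -> b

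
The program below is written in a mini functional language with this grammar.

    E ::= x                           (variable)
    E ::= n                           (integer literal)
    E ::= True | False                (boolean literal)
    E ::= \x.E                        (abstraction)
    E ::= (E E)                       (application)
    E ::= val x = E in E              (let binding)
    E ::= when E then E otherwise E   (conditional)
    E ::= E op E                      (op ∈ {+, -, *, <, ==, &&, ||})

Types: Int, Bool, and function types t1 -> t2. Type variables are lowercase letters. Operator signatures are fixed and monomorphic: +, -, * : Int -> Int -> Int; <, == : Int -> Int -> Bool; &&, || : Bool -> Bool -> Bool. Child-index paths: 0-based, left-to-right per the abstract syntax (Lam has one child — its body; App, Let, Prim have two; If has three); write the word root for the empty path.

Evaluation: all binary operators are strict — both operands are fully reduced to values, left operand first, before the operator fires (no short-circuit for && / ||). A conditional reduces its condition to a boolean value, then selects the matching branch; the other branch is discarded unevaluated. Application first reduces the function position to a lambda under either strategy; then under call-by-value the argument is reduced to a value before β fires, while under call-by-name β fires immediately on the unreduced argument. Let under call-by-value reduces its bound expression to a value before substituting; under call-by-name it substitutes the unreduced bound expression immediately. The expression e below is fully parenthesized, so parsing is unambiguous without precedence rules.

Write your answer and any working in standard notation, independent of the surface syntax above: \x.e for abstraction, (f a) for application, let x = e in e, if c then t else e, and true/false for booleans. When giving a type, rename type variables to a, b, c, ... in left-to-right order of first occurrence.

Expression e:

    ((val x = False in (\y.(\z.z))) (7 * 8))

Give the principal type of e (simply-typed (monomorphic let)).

Working:
let x : Bool
z : b
\z._ : b -> b
\y._ : a -> b -> b
  unify Int ~ Int
  unify Int ~ Int
  unify a -> b -> b ~ Int -> c
  unify a ~ Int
  unify b -> b ~ c
_ _ : b -> b

Answer: a -> a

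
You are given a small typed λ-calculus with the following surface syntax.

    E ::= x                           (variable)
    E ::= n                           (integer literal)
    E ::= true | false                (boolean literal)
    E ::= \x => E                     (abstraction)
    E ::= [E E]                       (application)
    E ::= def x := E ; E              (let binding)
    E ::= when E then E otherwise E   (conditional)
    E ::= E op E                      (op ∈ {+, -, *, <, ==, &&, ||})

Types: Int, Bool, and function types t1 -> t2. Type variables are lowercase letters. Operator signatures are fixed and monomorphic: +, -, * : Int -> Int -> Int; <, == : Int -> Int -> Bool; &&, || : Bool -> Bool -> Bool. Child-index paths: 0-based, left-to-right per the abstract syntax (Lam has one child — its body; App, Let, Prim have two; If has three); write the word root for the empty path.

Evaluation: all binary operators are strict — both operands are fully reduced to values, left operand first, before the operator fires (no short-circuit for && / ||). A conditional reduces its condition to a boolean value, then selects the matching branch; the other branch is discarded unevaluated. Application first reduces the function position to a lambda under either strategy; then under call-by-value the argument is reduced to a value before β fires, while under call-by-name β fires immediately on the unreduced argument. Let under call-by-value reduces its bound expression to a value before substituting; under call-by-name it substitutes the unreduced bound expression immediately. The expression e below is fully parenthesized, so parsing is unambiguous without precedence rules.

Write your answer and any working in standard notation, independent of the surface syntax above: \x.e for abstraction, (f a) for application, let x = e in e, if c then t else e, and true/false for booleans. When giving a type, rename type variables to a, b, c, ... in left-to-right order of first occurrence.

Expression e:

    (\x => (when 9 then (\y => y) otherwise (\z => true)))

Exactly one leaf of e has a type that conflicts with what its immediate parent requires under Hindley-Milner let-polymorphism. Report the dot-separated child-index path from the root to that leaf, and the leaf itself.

Answer: 0.0 : 9

Working:
  unify Int ~ Bool
  FAIL: mismatch Int ~ Bool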